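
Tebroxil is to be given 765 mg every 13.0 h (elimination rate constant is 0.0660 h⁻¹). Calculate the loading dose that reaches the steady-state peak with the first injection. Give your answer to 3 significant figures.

1330 mg

Accumulation ratio R = 1 / (1 − e^(−kτ)) = 1 / (1 − e^(−0.06600×13.0)) = 1 / (1 − 0.4240) = 1.736
Loading dose = maintenance dose × R = 765 × 1.736 ≈ 1330 mg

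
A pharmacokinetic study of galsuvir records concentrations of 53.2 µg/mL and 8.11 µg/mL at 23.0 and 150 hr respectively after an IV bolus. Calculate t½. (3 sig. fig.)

k = ln(C₁/C₂) / (t₂ − t₁) = ln(53.2/8.11) / (150 − 23.0)
  = 1.881 / 127.0 = 0.01481 hr⁻¹
t½ = ln 2 / k = ln 2 / 0.01481 ≈ 46.8 hours

46.8 hours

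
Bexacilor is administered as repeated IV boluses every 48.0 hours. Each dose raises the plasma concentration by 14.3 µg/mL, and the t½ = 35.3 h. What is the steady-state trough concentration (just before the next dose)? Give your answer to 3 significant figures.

k = ln 2 / 35.3 = 0.01964 h⁻¹
Fraction remaining after one interval: e^(−kτ) = e^(−0.01964 × 48.0) = 0.3896
R = 1 / (1 − 0.3896) = 1.638
Css,max = 14.3 × 1.638 = 23.43 µg/mL
Css,min = Css,max × e^(−kτ) = 23.43 × 0.3896 ≈ 9.13 µg/mL

9.13 µg/mL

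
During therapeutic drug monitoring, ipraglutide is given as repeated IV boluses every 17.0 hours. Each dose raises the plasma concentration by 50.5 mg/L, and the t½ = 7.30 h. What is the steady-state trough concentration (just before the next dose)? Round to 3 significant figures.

k = ln 2 / 7.30 = 0.09495 h⁻¹
Fraction remaining after one interval: e^(−kτ) = e^(−0.09495 × 17.0) = 0.1991
R = 1 / (1 − 0.1991) = 1.249
Css,max = 50.5 × 1.249 = 63.05 mg/L
Css,min = Css,max × e^(−kτ) = 63.05 × 0.1991 ≈ 12.6 mg/L

12.6 mg/L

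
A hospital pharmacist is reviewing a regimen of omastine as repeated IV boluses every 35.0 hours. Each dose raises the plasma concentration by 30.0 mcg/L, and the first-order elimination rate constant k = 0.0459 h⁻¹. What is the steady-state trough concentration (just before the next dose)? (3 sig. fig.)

7.53 mcg/L

Fraction remaining after one interval: e^(−kτ) = e^(−0.04590 × 35.0) = 0.2006
R = 1 / (1 − 0.2006) = 1.251
Css,max = 30.0 × 1.251 = 37.53 mcg/L
Css,min = Css,max × e^(−kτ) = 37.53 × 0.2006 ≈ 7.53 mcg/L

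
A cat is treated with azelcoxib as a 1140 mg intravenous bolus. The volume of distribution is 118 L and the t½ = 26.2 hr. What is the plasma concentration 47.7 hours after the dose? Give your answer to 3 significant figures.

C₀ = dose / V = 1140 / 118 = 9.661 µg/mL
k = ln 2 / 26.2 = 0.02646 hr⁻¹
C(t) = C₀ e^(−kt) = 9.661 × e^(−0.02646 × 47.7) = 9.661 × e^(−1.262) = 9.661 × 0.2831 ≈ 2.74 µg/mL

2.74 µg/mL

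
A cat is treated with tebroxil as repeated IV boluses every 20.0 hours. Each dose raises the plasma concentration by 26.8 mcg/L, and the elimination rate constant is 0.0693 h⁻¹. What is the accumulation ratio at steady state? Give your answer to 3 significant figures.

Fraction remaining after one interval: e^(−kτ) = e^(−0.06930 × 20.0) = 0.2501
R = 1 / (1 − 0.2501) = 1 / 0.7499 ≈ 1.33

1.33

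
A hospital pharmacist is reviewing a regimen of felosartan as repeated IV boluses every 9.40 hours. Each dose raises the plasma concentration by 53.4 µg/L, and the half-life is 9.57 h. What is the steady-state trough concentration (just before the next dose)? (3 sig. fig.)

k = ln 2 / 9.57 = 0.07243 h⁻¹
Fraction remaining after one interval: e^(−kτ) = e^(−0.07243 × 9.40) = 0.5062
R = 1 / (1 − 0.5062) = 2.025
Css,max = 53.4 × 2.025 = 108.1 µg/L
Css,min = Css,max × e^(−kτ) = 108.1 × 0.5062 ≈ 54.7 µg/L

54.7 µg/L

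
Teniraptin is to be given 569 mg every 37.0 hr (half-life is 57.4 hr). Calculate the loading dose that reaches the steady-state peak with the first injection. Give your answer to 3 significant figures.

1580 mg

k = ln 2 / 57.4 = 0.01208 hr⁻¹
Accumulation ratio R = 1 / (1 − e^(−kτ)) = 1 / (1 − e^(−0.01208×37.0)) = 1 / (1 − 0.6397) = 2.775
Loading dose = maintenance dose × R = 569 × 2.775 ≈ 1580 mg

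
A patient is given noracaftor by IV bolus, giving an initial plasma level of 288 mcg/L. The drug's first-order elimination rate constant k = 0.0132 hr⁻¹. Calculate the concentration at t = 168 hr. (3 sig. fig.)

C(t) = C₀ e^(−kt) = 288 × e^(−0.01320 × 168) = 288 × e^(−2.218) = 288 × 0.1089 ≈ 31.4 mcg/L

31.4 mcg/L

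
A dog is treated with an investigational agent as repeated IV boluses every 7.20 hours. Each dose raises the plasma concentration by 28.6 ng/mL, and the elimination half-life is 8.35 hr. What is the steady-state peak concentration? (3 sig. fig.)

63.6 ng/mL

k = ln 2 / 8.35 = 0.08301 hr⁻¹
Fraction remaining after one interval: e^(−kτ) = e^(−0.08301 × 7.20) = 0.5501
R = 1 / (1 − 0.5501) = 2.223
Css,max = 28.6 × 2.223 ≈ 63.6 ng/mL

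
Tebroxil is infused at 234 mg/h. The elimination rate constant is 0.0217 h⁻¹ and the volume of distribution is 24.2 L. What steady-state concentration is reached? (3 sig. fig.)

446 µg/mL

CL = k · V = 0.0217 × 24.2 = 0.5251 L/h
Css = rate / CL = 234 / 0.5251 ≈ 446 µg/mL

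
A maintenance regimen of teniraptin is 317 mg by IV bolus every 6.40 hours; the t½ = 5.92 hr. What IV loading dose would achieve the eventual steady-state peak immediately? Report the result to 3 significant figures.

601 mg

k = ln 2 / 5.92 = 0.1171 hr⁻¹
Accumulation ratio R = 1 / (1 − e^(−kτ)) = 1 / (1 − e^(−0.1171×6.40)) = 1 / (1 − 0.4727) = 1.896
Loading dose = maintenance dose × R = 317 × 1.896 ≈ 601 mg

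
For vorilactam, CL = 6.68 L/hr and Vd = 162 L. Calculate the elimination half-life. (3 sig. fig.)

16.8 hours

k = CL / V = 6.68 / 162 = 0.04123 hr⁻¹
t½ = ln 2 / k = ln 2 / 0.04123 ≈ 16.8 hours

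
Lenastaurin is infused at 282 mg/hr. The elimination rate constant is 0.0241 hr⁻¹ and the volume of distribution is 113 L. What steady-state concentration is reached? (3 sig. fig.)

104 mg/L

CL = k · V = 0.0241 × 113 = 2.723 L/hr
Css = rate / CL = 282 / 2.723 ≈ 104 mg/L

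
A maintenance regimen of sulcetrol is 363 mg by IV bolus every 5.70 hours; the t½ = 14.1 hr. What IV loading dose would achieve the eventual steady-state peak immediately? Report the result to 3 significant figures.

1490 mg

k = ln 2 / 14.1 = 0.04916 hr⁻¹
Accumulation ratio R = 1 / (1 − e^(−kτ)) = 1 / (1 − e^(−0.04916×5.70)) = 1 / (1 − 0.7556) = 4.092
Loading dose = maintenance dose × R = 363 × 4.092 ≈ 1490 mg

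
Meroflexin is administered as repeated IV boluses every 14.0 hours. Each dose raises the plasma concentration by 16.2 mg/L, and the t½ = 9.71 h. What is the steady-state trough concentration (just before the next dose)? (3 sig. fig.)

k = ln 2 / 9.71 = 0.07138 h⁻¹
Fraction remaining after one interval: e^(−kτ) = e^(−0.07138 × 14.0) = 0.3681
R = 1 / (1 − 0.3681) = 1.583
Css,max = 16.2 × 1.583 = 25.64 mg/L
Css,min = Css,max × e^(−kτ) = 25.64 × 0.3681 ≈ 9.44 mg/L

9.44 mg/L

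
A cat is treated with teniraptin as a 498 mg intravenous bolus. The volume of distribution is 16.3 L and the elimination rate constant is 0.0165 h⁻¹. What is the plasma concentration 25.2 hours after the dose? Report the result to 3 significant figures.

C₀ = dose / V = 498 / 16.3 = 30.55 µg/mL
C(t) = C₀ e^(−kt) = 30.55 × e^(−0.01650 × 25.2) = 30.55 × e^(−0.4158) = 30.55 × 0.6598 ≈ 20.2 µg/mL

20.2 µg/mL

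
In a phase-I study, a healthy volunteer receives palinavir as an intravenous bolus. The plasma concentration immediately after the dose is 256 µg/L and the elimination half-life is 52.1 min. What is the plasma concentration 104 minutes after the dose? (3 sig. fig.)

64.2 µg/L

k = ln 2 / 52.1 = 0.01330 min⁻¹
104 min is 1.996 half-lives, so C = 256 × (1/2)^1.996 = 256 × 0.2507 ≈ 64.2 µg/L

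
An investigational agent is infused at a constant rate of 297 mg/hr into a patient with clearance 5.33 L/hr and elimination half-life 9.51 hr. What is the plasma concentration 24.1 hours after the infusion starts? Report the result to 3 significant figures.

46.1 µg/mL

Css = rate / CL = 297 / 5.33 = 55.72 µg/mL
k = ln 2 / 9.51 = 0.07289 hr⁻¹
C(t) = Css (1 − e^(−kt)) = 55.72 × (1 − e^(−1.757)) = 55.72 × 0.8274 ≈ 46.1 µg/mL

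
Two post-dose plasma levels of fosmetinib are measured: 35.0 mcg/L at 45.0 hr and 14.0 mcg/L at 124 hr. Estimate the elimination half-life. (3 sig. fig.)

59.8 hours

k = ln(C₁/C₂) / (t₂ − t₁) = ln(35.0/14.0) / (124 − 45.0)
  = 0.9163 / 79.00 = 0.01160 hr⁻¹
t½ = ln 2 / k = ln 2 / 0.01160 ≈ 59.8 hours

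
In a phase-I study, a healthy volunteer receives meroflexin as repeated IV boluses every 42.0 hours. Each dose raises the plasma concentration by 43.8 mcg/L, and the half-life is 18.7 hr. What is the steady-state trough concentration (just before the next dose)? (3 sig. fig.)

k = ln 2 / 18.7 = 0.03707 hr⁻¹
Fraction remaining after one interval: e^(−kτ) = e^(−0.03707 × 42.0) = 0.2108
R = 1 / (1 − 0.2108) = 1.267
Css,max = 43.8 × 1.267 = 55.50 mcg/L
Css,min = Css,max × e^(−kτ) = 55.50 × 0.2108 ≈ 11.7 mcg/L

11.7 mcg/L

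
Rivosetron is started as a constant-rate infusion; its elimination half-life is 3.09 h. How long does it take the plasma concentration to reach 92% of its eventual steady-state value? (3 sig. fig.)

k = ln 2 / 3.09 = 0.2243 h⁻¹
f = 1 − e^(−kt)  ⇒  t = −ln(1 − f) / k
t = −ln(1 − 0.92) / 0.2243 = 2.526 / 0.2243 ≈ 11.3 hours

11.3 hours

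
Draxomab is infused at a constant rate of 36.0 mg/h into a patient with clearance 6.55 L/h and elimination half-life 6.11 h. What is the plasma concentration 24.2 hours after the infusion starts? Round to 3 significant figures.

Css = rate / CL = 36.0 / 6.55 = 5.496 mg/L
k = ln 2 / 6.11 = 0.1134 h⁻¹
C(t) = Css (1 − e^(−kt)) = 5.496 × (1 − e^(−2.745)) = 5.496 × 0.9358 ≈ 5.14 mg/L

5.14 mg/L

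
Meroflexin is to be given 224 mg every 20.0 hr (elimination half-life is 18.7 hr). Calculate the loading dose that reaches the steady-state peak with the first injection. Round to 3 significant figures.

428 mg

k = ln 2 / 18.7 = 0.03707 hr⁻¹
Accumulation ratio R = 1 / (1 − e^(−kτ)) = 1 / (1 − e^(−0.03707×20.0)) = 1 / (1 − 0.4765) = 1.910
Loading dose = maintenance dose × R = 224 × 1.910 ≈ 428 mg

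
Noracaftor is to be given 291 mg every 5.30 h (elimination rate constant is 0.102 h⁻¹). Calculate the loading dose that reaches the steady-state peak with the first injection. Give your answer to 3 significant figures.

Accumulation ratio R = 1 / (1 − e^(−kτ)) = 1 / (1 − e^(−0.1020×5.30)) = 1 / (1 − 0.5824) = 2.395
Loading dose = maintenance dose × R = 291 × 2.395 ≈ 697 mg

697 mg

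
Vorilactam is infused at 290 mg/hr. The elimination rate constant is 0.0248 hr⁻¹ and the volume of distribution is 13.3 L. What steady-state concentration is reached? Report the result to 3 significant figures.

879 µg/mL

CL = k · V = 0.0248 × 13.3 = 0.3298 L/hr
Css = rate / CL = 290 / 0.3298 ≈ 879 µg/mL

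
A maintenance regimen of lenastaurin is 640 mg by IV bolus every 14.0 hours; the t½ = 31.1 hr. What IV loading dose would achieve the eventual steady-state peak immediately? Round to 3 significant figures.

k = ln 2 / 31.1 = 0.02229 hr⁻¹
Accumulation ratio R = 1 / (1 − e^(−kτ)) = 1 / (1 − e^(−0.02229×14.0)) = 1 / (1 − 0.7320) = 3.731
Loading dose = maintenance dose × R = 640 × 3.731 ≈ 2390 mg

2390 mg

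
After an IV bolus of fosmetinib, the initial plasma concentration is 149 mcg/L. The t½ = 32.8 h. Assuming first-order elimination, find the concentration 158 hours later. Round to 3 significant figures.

5.29 mcg/L

k = ln 2 / 32.8 = 0.02113 h⁻¹
C(t) = C₀ e^(−kt) = 149 × e^(−0.02113 × 158) = 149 × e^(−3.339) = 149 × 0.03547 ≈ 5.29 mcg/L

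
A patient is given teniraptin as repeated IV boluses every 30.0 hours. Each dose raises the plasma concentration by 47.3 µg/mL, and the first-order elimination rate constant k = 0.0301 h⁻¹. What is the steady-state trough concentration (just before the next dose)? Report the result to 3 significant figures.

Fraction remaining after one interval: e^(−kτ) = e^(−0.03010 × 30.0) = 0.4054
R = 1 / (1 − 0.4054) = 1.682
Css,max = 47.3 × 1.682 = 79.54 µg/mL
Css,min = Css,max × e^(−kτ) = 79.54 × 0.4054 ≈ 32.2 µg/mL

32.2 µg/mL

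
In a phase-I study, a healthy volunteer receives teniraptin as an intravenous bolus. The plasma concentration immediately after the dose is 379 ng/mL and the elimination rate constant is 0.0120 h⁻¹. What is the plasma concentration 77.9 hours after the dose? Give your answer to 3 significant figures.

149 ng/mL

C(t) = C₀ e^(−kt) = 379 × e^(−0.01200 × 77.9) = 379 × e^(−0.9348) = 379 × 0.3927 ≈ 149 ng/mL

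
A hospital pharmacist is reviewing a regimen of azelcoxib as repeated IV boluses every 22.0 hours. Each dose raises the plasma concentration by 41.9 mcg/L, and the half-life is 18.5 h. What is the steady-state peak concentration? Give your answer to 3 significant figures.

k = ln 2 / 18.5 = 0.03747 h⁻¹
Fraction remaining after one interval: e^(−kτ) = e^(−0.03747 × 22.0) = 0.4385
R = 1 / (1 − 0.4385) = 1.781
Css,max = 41.9 × 1.781 ≈ 74.6 mcg/L

74.6 mcg/L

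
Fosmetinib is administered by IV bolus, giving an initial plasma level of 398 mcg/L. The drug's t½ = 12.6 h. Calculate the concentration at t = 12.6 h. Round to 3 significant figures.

199 mcg/L

k = ln 2 / 12.6 = 0.05501 h⁻¹
12.6 h is 1.000 half-lives, so C = 398 × (1/2)^1.000 = 398 × 0.5000 ≈ 199 mcg/L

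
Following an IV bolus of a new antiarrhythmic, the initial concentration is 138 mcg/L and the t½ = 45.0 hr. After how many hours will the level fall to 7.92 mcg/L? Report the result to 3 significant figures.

186 hours

k = ln 2 / 45.0 = 0.01540 hr⁻¹
C(t) = C₀ e^(−kt)  ⇒  t = ln(C₀/C) / k
t = ln(138/7.92) / 0.01540 = 2.858 / 0.01540 ≈ 186 hours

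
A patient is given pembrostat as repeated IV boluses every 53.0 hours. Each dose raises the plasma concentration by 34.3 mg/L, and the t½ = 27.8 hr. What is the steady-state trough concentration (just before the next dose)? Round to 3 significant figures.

k = ln 2 / 27.8 = 0.02493 hr⁻¹
Fraction remaining after one interval: e^(−kτ) = e^(−0.02493 × 53.0) = 0.2667
R = 1 / (1 − 0.2667) = 1.364
Css,max = 34.3 × 1.364 = 46.78 mg/L
Css,min = Css,max × e^(−kτ) = 46.78 × 0.2667 ≈ 12.5 mg/L

12.5 mg/L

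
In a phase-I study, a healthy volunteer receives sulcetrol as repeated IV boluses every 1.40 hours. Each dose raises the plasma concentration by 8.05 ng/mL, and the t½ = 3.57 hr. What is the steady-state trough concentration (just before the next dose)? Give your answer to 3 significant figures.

k = ln 2 / 3.57 = 0.1942 hr⁻¹
Fraction remaining after one interval: e^(−kτ) = e^(−0.1942 × 1.40) = 0.7620
R = 1 / (1 − 0.7620) = 4.201
Css,max = 8.05 × 4.201 = 33.82 ng/mL
Css,min = Css,max × e^(−kτ) = 33.82 × 0.7620 ≈ 25.8 ng/mL

25.8 ng/mL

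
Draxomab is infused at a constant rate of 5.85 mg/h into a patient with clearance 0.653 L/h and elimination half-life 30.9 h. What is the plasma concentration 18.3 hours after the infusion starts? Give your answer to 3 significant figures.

Css = rate / CL = 5.85 / 0.653 = 8.959 µg/mL
k = ln 2 / 30.9 = 0.02243 h⁻¹
C(t) = Css (1 − e^(−kt)) = 8.959 × (1 − e^(−0.4105)) = 8.959 × 0.3367 ≈ 3.02 µg/mL

3.02 µg/mL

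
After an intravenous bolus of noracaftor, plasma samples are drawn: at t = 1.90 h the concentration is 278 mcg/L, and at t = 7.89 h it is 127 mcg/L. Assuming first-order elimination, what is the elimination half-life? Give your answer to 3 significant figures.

5.30 hours

k = ln(C₁/C₂) / (t₂ − t₁) = ln(278/127) / (7.89 − 1.90)
  = 0.7834 / 5.990 = 0.1308 h⁻¹
t½ = ln 2 / k = ln 2 / 0.1308 ≈ 5.30 hours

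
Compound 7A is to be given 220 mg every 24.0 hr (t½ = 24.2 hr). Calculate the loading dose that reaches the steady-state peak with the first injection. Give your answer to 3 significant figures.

k = ln 2 / 24.2 = 0.02864 hr⁻¹
Accumulation ratio R = 1 / (1 − e^(−kτ)) = 1 / (1 − e^(−0.02864×24.0)) = 1 / (1 − 0.5029) = 2.012
Loading dose = maintenance dose × R = 220 × 2.012 ≈ 443 mg

443 mg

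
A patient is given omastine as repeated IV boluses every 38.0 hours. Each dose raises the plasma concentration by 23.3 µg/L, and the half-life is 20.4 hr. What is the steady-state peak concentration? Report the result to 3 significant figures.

k = ln 2 / 20.4 = 0.03398 hr⁻¹
Fraction remaining after one interval: e^(−kτ) = e^(−0.03398 × 38.0) = 0.2750
R = 1 / (1 − 0.2750) = 1.379
Css,max = 23.3 × 1.379 ≈ 32.1 µg/L

32.1 µg/L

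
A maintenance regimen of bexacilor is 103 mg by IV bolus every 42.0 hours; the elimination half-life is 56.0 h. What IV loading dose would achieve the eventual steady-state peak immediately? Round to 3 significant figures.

k = ln 2 / 56.0 = 0.01238 h⁻¹
Accumulation ratio R = 1 / (1 − e^(−kτ)) = 1 / (1 − e^(−0.01238×42.0)) = 1 / (1 − 0.5946) = 2.467
Loading dose = maintenance dose × R = 103 × 2.467 ≈ 254 mg

254 mg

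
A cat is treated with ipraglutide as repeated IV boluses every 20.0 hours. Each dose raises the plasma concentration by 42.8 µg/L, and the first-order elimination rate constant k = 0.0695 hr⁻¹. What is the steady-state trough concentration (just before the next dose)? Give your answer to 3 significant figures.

14.2 µg/L

Fraction remaining after one interval: e^(−kτ) = e^(−0.06950 × 20.0) = 0.2491
R = 1 / (1 − 0.2491) = 1.332
Css,max = 42.8 × 1.332 = 57.00 µg/L
Css,min = Css,max × e^(−kτ) = 57.00 × 0.2491 ≈ 14.2 µg/L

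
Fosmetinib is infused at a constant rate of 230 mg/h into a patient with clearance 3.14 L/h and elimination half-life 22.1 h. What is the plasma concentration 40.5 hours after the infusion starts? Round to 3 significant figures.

52.7 mg/L

Css = rate / CL = 230 / 3.14 = 73.25 mg/L
k = ln 2 / 22.1 = 0.03136 h⁻¹
C(t) = Css (1 − e^(−kt)) = 73.25 × (1 − e^(−1.270)) = 73.25 × 0.7192 ≈ 52.7 mg/L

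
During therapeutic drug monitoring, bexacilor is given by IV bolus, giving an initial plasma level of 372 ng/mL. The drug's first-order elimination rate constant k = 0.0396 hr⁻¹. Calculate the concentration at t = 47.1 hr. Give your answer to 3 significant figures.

C(t) = C₀ e^(−kt) = 372 × e^(−0.03960 × 47.1) = 372 × e^(−1.865) = 372 × 0.1549 ≈ 57.6 ng/mL

57.6 ng/mL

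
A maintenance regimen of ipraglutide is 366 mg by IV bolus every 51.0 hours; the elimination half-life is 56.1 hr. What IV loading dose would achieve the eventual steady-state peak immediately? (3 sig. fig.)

783 mg

k = ln 2 / 56.1 = 0.01236 hr⁻¹
Accumulation ratio R = 1 / (1 − e^(−kτ)) = 1 / (1 − e^(−0.01236×51.0)) = 1 / (1 − 0.5325) = 2.139
Loading dose = maintenance dose × R = 366 × 2.139 ≈ 783 mg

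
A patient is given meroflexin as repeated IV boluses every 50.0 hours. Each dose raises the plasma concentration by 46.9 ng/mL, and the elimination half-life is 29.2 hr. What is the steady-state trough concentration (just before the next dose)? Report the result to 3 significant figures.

k = ln 2 / 29.2 = 0.02374 hr⁻¹
Fraction remaining after one interval: e^(−kτ) = e^(−0.02374 × 50.0) = 0.3052
R = 1 / (1 − 0.3052) = 1.439
Css,max = 46.9 × 1.439 = 67.50 ng/mL
Css,min = Css,max × e^(−kτ) = 67.50 × 0.3052 ≈ 20.6 ng/mL

20.6 ng/mL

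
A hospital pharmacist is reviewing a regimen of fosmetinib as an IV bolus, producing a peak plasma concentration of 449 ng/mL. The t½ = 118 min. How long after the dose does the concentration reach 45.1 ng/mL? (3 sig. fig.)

391 minutes

k = ln 2 / 118 = 0.005874 min⁻¹
C(t) = C₀ e^(−kt)  ⇒  t = ln(C₀/C) / k
t = ln(449/45.1) / 0.005874 = 2.298 / 0.005874 ≈ 391 minutes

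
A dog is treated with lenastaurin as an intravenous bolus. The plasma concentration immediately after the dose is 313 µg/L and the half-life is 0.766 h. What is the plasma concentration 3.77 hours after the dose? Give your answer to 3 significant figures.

k = ln 2 / 0.766 = 0.9049 h⁻¹
C(t) = C₀ e^(−kt) = 313 × e^(−0.9049 × 3.77) = 313 × e^(−3.411) = 313 × 0.03299 ≈ 10.3 µg/L

10.3 µg/L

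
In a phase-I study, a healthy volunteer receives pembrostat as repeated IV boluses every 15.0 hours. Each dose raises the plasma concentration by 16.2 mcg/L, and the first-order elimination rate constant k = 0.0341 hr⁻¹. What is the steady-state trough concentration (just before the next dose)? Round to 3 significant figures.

24.3 mcg/L

Fraction remaining after one interval: e^(−kτ) = e^(−0.03410 × 15.0) = 0.5996
R = 1 / (1 − 0.5996) = 2.497
Css,max = 16.2 × 2.497 = 40.46 mcg/L
Css,min = Css,max × e^(−kτ) = 40.46 × 0.5996 ≈ 24.3 mcg/L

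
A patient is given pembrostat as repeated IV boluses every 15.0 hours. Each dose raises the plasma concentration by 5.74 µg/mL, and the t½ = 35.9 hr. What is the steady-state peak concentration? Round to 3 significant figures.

22.8 µg/mL

k = ln 2 / 35.9 = 0.01931 hr⁻¹
Fraction remaining after one interval: e^(−kτ) = e^(−0.01931 × 15.0) = 0.7486
R = 1 / (1 − 0.7486) = 3.977
Css,max = 5.74 × 3.977 ≈ 22.8 µg/mL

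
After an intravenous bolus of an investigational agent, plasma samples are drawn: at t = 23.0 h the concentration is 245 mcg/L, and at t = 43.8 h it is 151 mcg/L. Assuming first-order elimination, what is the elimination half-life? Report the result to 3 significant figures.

29.8 hours

k = ln(C₁/C₂) / (t₂ − t₁) = ln(245/151) / (43.8 − 23.0)
  = 0.4840 / 20.80 = 0.02327 h⁻¹
t½ = ln 2 / k = ln 2 / 0.02327 ≈ 29.8 hours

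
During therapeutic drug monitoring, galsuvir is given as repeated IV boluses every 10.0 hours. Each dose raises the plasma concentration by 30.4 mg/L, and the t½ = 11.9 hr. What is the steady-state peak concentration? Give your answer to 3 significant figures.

68.9 mg/L

k = ln 2 / 11.9 = 0.05825 hr⁻¹
Fraction remaining after one interval: e^(−kτ) = e^(−0.05825 × 10.0) = 0.5585
R = 1 / (1 − 0.5585) = 2.265
Css,max = 30.4 × 2.265 ≈ 68.9 mg/L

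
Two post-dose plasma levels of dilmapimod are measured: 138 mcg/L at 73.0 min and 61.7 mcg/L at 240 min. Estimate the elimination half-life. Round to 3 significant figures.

k = ln(C₁/C₂) / (t₂ − t₁) = ln(138/61.7) / (240 − 73.0)
  = 0.8050 / 167.0 = 0.004820 min⁻¹
t½ = ln 2 / k = ln 2 / 0.004820 ≈ 144 minutes

144 minutes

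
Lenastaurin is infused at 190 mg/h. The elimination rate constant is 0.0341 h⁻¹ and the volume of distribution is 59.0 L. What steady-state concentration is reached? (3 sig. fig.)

94.4 mg/L

CL = k · V = 0.0341 × 59.0 = 2.012 L/h
Css = rate / CL = 190 / 2.012 ≈ 94.4 mg/L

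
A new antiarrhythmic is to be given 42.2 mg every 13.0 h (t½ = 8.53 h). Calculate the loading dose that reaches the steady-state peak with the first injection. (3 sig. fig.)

64.7 mg

k = ln 2 / 8.53 = 0.08126 h⁻¹
Accumulation ratio R = 1 / (1 − e^(−kτ)) = 1 / (1 − e^(−0.08126×13.0)) = 1 / (1 − 0.3477) = 1.533
Loading dose = maintenance dose × R = 42.2 × 1.533 ≈ 64.7 mg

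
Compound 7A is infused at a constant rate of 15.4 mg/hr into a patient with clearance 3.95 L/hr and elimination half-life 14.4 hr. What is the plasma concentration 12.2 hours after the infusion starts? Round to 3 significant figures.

Css = rate / CL = 15.4 / 3.95 = 3.899 µg/mL
k = ln 2 / 14.4 = 0.04814 hr⁻¹
C(t) = Css (1 − e^(−kt)) = 3.899 × (1 − e^(−0.5872)) = 3.899 × 0.4441 ≈ 1.73 µg/mL

1.73 µg/mL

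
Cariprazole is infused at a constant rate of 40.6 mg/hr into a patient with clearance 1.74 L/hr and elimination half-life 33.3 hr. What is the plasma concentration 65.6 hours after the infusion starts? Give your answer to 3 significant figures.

17.4 µg/mL

Css = rate / CL = 40.6 / 1.74 = 23.33 µg/mL
k = ln 2 / 33.3 = 0.02082 hr⁻¹
C(t) = Css (1 − e^(−kt)) = 23.33 × (1 − e^(−1.365)) = 23.33 × 0.7447 ≈ 17.4 µg/mL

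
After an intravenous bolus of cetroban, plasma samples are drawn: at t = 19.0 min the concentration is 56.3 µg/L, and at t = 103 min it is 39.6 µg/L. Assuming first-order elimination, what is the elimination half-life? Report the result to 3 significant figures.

k = ln(C₁/C₂) / (t₂ − t₁) = ln(56.3/39.6) / (103 − 19.0)
  = 0.3519 / 84.00 = 0.004189 min⁻¹
t½ = ln 2 / k = ln 2 / 0.004189 ≈ 165 minutes

165 minutes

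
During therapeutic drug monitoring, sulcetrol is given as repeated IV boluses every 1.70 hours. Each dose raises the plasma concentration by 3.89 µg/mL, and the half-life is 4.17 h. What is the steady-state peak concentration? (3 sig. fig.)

k = ln 2 / 4.17 = 0.1662 h⁻¹
Fraction remaining after one interval: e^(−kτ) = e^(−0.1662 × 1.70) = 0.7538
R = 1 / (1 − 0.7538) = 4.062
Css,max = 3.89 × 4.062 ≈ 15.8 µg/mL

15.8 µg/mL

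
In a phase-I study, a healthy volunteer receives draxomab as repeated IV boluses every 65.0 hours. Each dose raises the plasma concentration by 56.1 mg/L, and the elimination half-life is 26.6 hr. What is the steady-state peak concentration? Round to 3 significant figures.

k = ln 2 / 26.6 = 0.02606 hr⁻¹
Fraction remaining after one interval: e^(−kτ) = e^(−0.02606 × 65.0) = 0.1838
R = 1 / (1 − 0.1838) = 1.225
Css,max = 56.1 × 1.225 ≈ 68.7 mg/L

68.7 mg/L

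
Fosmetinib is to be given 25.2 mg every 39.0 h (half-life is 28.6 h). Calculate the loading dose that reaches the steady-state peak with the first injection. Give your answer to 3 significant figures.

k = ln 2 / 28.6 = 0.02424 h⁻¹
Accumulation ratio R = 1 / (1 − e^(−kτ)) = 1 / (1 − e^(−0.02424×39.0)) = 1 / (1 − 0.3886) = 1.636
Loading dose = maintenance dose × R = 25.2 × 1.636 ≈ 41.2 mg

41.2 mg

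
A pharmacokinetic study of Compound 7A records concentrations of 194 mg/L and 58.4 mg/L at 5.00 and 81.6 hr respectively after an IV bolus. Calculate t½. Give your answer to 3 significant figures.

44.2 hours

k = ln(C₁/C₂) / (t₂ − t₁) = ln(194/58.4) / (81.6 − 5.00)
  = 1.201 / 76.60 = 0.01567 hr⁻¹
t½ = ln 2 / k = ln 2 / 0.01567 ≈ 44.2 hours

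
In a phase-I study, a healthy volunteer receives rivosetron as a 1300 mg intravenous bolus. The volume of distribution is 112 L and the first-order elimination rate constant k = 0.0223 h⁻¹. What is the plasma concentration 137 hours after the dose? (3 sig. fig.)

C₀ = dose / V = 1300 / 112 = 11.61 mg/L
C(t) = C₀ e^(−kt) = 11.61 × e^(−0.02230 × 137) = 11.61 × e^(−3.055) = 11.61 × 0.04712 ≈ 0.547 mg/L

0.547 mg/L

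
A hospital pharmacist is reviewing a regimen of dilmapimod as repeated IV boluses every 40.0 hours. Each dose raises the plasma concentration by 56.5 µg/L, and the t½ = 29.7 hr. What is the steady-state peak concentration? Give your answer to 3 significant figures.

k = ln 2 / 29.7 = 0.02334 hr⁻¹
Fraction remaining after one interval: e^(−kτ) = e^(−0.02334 × 40.0) = 0.3932
R = 1 / (1 − 0.3932) = 1.648
Css,max = 56.5 × 1.648 ≈ 93.1 µg/L

93.1 µg/L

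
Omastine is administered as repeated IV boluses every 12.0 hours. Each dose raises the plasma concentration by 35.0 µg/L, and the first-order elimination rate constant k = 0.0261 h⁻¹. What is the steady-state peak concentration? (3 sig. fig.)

Fraction remaining after one interval: e^(−kτ) = e^(−0.02610 × 12.0) = 0.7311
R = 1 / (1 − 0.7311) = 3.719
Css,max = 35.0 × 3.719 ≈ 130 µg/L

130 µg/L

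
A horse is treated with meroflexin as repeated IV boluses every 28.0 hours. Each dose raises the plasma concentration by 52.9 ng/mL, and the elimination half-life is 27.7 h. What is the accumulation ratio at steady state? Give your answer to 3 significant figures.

1.99

k = ln 2 / 27.7 = 0.02502 h⁻¹
Fraction remaining after one interval: e^(−kτ) = e^(−0.02502 × 28.0) = 0.4963
R = 1 / (1 − 0.4963) = 1 / 0.5037 ≈ 1.99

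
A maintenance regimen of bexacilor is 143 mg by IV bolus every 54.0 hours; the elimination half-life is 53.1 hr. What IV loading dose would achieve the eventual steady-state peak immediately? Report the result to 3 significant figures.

k = ln 2 / 53.1 = 0.01305 hr⁻¹
Accumulation ratio R = 1 / (1 − e^(−kτ)) = 1 / (1 − e^(−0.01305×54.0)) = 1 / (1 − 0.4942) = 1.977
Loading dose = maintenance dose × R = 143 × 1.977 ≈ 283 mg

283 mg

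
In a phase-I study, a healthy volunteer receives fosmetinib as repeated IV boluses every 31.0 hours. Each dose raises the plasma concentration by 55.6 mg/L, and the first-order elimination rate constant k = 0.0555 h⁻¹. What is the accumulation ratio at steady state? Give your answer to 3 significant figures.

1.22

Fraction remaining after one interval: e^(−kτ) = e^(−0.05550 × 31.0) = 0.1790
R = 1 / (1 − 0.1790) = 1 / 0.8210 ≈ 1.22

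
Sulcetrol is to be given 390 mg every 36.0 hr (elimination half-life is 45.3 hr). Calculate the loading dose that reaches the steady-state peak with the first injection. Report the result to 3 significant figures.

k = ln 2 / 45.3 = 0.01530 hr⁻¹
Accumulation ratio R = 1 / (1 − e^(−kτ)) = 1 / (1 − e^(−0.01530×36.0)) = 1 / (1 − 0.5765) = 2.361
Loading dose = maintenance dose × R = 390 × 2.361 ≈ 921 mg

921 mg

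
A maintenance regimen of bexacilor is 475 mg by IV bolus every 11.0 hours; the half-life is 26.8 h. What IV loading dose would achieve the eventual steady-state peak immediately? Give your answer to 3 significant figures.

1920 mg

k = ln 2 / 26.8 = 0.02586 h⁻¹
Accumulation ratio R = 1 / (1 − e^(−kτ)) = 1 / (1 − e^(−0.02586×11.0)) = 1 / (1 − 0.7524) = 4.039
Loading dose = maintenance dose × R = 475 × 4.039 ≈ 1920 mg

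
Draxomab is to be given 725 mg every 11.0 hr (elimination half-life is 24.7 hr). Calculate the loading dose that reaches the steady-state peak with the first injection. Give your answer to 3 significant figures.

k = ln 2 / 24.7 = 0.02806 hr⁻¹
Accumulation ratio R = 1 / (1 − e^(−kτ)) = 1 / (1 − e^(−0.02806×11.0)) = 1 / (1 − 0.7344) = 3.765
Loading dose = maintenance dose × R = 725 × 3.765 ≈ 2730 mg

2730 mg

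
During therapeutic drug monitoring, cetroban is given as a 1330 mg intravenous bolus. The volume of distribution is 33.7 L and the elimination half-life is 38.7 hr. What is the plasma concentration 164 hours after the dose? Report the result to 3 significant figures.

2.09 µg/mL

C₀ = dose / V = 1330 / 33.7 = 39.47 µg/mL
k = ln 2 / 38.7 = 0.01791 hr⁻¹
C(t) = C₀ e^(−kt) = 39.47 × e^(−0.01791 × 164) = 39.47 × e^(−2.937) = 39.47 × 0.05301 ≈ 2.09 µg/mL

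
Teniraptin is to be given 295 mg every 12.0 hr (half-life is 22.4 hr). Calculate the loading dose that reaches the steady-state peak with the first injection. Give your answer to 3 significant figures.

951 mg

k = ln 2 / 22.4 = 0.03094 hr⁻¹
Accumulation ratio R = 1 / (1 − e^(−kτ)) = 1 / (1 − e^(−0.03094×12.0)) = 1 / (1 − 0.6898) = 3.224
Loading dose = maintenance dose × R = 295 × 3.224 ≈ 951 mg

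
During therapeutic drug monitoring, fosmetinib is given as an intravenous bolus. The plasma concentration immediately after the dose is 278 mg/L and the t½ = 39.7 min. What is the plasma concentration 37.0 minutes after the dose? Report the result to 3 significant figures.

k = ln 2 / 39.7 = 0.01746 min⁻¹
37.0 min is 0.9320 half-lives, so C = 278 × (1/2)^0.9320 = 278 × 0.5241 ≈ 146 mg/L

146 mg/L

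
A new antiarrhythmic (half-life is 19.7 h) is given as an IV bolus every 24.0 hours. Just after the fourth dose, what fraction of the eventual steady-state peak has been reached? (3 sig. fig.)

k = ln 2 / 19.7 = 0.03519 h⁻¹
f_n = 1 − e^(−nkτ) = 1 − e^(−4 × 0.03519 × 24.0) = 1 − e^(−3.378) = 1 − 0.03412 ≈ 0.966

0.966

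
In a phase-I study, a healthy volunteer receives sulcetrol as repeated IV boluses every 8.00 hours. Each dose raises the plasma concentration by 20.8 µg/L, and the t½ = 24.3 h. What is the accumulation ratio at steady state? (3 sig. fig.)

k = ln 2 / 24.3 = 0.02852 h⁻¹
Fraction remaining after one interval: e^(−kτ) = e^(−0.02852 × 8.00) = 0.7960
R = 1 / (1 − 0.7960) = 1 / 0.2040 ≈ 4.90

4.90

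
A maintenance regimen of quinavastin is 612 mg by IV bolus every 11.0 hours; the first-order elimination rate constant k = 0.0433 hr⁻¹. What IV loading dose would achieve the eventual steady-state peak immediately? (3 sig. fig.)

1620 mg

Accumulation ratio R = 1 / (1 − e^(−kτ)) = 1 / (1 − e^(−0.04330×11.0)) = 1 / (1 − 0.6211) = 2.639
Loading dose = maintenance dose × R = 612 × 2.639 ≈ 1620 mg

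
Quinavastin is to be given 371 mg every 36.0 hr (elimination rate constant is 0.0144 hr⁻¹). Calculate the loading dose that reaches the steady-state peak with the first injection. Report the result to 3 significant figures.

917 mg

Accumulation ratio R = 1 / (1 − e^(−kτ)) = 1 / (1 − e^(−0.01440×36.0)) = 1 / (1 − 0.5955) = 2.472
Loading dose = maintenance dose × R = 371 × 2.472 ≈ 917 mg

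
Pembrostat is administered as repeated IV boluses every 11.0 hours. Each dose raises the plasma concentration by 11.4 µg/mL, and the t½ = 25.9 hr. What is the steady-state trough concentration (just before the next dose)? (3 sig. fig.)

k = ln 2 / 25.9 = 0.02676 hr⁻¹
Fraction remaining after one interval: e^(−kτ) = e^(−0.02676 × 11.0) = 0.7450
R = 1 / (1 − 0.7450) = 3.921
Css,max = 11.4 × 3.921 = 44.70 µg/mL
Css,min = Css,max × e^(−kτ) = 44.70 × 0.7450 ≈ 33.3 µg/mL

33.3 µg/mL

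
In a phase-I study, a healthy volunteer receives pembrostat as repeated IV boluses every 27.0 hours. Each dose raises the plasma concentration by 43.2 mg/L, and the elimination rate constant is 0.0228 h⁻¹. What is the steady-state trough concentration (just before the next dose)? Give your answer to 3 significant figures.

Fraction remaining after one interval: e^(−kτ) = e^(−0.02280 × 27.0) = 0.5403
R = 1 / (1 − 0.5403) = 2.175
Css,max = 43.2 × 2.175 = 93.98 mg/L
Css,min = Css,max × e^(−kτ) = 93.98 × 0.5403 ≈ 50.8 mg/L

50.8 mg/L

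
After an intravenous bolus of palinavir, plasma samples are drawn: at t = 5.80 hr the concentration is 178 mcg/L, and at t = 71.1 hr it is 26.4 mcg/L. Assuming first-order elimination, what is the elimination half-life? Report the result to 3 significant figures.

23.7 hours

k = ln(C₁/C₂) / (t₂ − t₁) = ln(178/26.4) / (71.1 − 5.80)
  = 1.908 / 65.30 = 0.02923 hr⁻¹
t½ = ln 2 / k = ln 2 / 0.02923 ≈ 23.7 hours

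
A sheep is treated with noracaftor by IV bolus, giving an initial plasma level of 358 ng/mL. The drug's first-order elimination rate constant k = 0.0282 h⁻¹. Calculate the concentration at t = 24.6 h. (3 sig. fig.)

179 ng/mL

C(t) = C₀ e^(−kt) = 358 × e^(−0.02820 × 24.6) = 358 × e^(−0.6937) = 358 × 0.4997 ≈ 179 ng/mL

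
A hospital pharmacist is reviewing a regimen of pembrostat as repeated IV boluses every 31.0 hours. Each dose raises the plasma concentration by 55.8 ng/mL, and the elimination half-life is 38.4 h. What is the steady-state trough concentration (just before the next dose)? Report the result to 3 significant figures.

k = ln 2 / 38.4 = 0.01805 h⁻¹
Fraction remaining after one interval: e^(−kτ) = e^(−0.01805 × 31.0) = 0.5715
R = 1 / (1 − 0.5715) = 2.333
Css,max = 55.8 × 2.333 = 130.2 ng/mL
Css,min = Css,max × e^(−kτ) = 130.2 × 0.5715 ≈ 74.4 ng/mL

74.4 ng/mL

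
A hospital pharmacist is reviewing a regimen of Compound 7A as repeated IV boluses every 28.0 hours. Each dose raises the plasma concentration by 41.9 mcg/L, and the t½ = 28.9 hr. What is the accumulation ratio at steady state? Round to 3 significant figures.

k = ln 2 / 28.9 = 0.02398 hr⁻¹
Fraction remaining after one interval: e^(−kτ) = e^(−0.02398 × 28.0) = 0.5109
R = 1 / (1 − 0.5109) = 1 / 0.4891 ≈ 2.04

2.04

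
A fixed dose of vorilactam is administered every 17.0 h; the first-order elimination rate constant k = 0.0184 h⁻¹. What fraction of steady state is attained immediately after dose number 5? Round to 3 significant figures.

f_n = 1 − e^(−nkτ) = 1 − e^(−5 × 0.01840 × 17.0) = 1 − e^(−1.564) = 1 − 0.2093 ≈ 0.791

0.791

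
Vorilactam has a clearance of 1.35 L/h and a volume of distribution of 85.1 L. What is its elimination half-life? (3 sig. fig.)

k = CL / V = 1.35 / 85.1 = 0.01586 h⁻¹
t½ = ln 2 / k = ln 2 / 0.01586 ≈ 43.7 hours

43.7 hours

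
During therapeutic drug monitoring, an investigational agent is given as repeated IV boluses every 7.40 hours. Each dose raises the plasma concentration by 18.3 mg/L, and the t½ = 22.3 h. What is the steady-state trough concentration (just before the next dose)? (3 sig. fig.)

k = ln 2 / 22.3 = 0.03108 h⁻¹
Fraction remaining after one interval: e^(−kτ) = e^(−0.03108 × 7.40) = 0.7945
R = 1 / (1 − 0.7945) = 4.867
Css,max = 18.3 × 4.867 = 89.06 mg/L
Css,min = Css,max × e^(−kτ) = 89.06 × 0.7945 ≈ 70.8 mg/L

70.8 mg/L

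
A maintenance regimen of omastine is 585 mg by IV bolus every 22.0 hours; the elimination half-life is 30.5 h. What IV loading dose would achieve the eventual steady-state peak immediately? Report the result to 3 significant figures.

1490 mg

k = ln 2 / 30.5 = 0.02273 h⁻¹
Accumulation ratio R = 1 / (1 − e^(−kτ)) = 1 / (1 − e^(−0.02273×22.0)) = 1 / (1 − 0.6065) = 2.542
Loading dose = maintenance dose × R = 585 × 2.542 ≈ 1490 mg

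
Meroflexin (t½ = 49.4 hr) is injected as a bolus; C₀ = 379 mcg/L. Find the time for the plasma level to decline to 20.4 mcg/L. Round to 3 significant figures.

k = ln 2 / 49.4 = 0.01403 hr⁻¹
C(t) = C₀ e^(−kt)  ⇒  t = ln(C₀/C) / k
t = ln(379/20.4) / 0.01403 = 2.922 / 0.01403 ≈ 208 hours

208 hours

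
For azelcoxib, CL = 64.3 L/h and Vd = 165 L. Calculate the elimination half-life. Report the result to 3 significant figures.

1.78 hours

k = CL / V = 64.3 / 165 = 0.3897 h⁻¹
t½ = ln 2 / k = ln 2 / 0.3897 ≈ 1.78 hours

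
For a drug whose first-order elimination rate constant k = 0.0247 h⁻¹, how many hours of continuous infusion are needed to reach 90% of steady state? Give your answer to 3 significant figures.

f = 1 − e^(−kt)  ⇒  t = −ln(1 − f) / k
t = −ln(1 − 0.9) / 0.02470 = 2.303 / 0.02470 ≈ 93.2 hours

93.2 hours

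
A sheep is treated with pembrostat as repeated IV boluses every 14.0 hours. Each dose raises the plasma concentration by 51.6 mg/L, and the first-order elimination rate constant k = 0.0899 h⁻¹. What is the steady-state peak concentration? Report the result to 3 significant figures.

72.1 mg/L

Fraction remaining after one interval: e^(−kτ) = e^(−0.08990 × 14.0) = 0.2841
R = 1 / (1 − 0.2841) = 1.397
Css,max = 51.6 × 1.397 ≈ 72.1 mg/L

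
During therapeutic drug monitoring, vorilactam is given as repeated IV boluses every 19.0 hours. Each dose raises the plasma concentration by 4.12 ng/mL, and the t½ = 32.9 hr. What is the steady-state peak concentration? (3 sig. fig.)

k = ln 2 / 32.9 = 0.02107 hr⁻¹
Fraction remaining after one interval: e^(−kτ) = e^(−0.02107 × 19.0) = 0.6701
R = 1 / (1 − 0.6701) = 3.031
Css,max = 4.12 × 3.031 ≈ 12.5 ng/mL

12.5 ng/mL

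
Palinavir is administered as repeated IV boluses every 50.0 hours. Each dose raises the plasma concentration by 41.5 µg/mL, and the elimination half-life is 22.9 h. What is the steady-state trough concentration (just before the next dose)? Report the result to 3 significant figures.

k = ln 2 / 22.9 = 0.03027 h⁻¹
Fraction remaining after one interval: e^(−kτ) = e^(−0.03027 × 50.0) = 0.2202
R = 1 / (1 − 0.2202) = 1.282
Css,max = 41.5 × 1.282 = 53.22 µg/mL
Css,min = Css,max × e^(−kτ) = 53.22 × 0.2202 ≈ 11.7 µg/mL

11.7 µg/mL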